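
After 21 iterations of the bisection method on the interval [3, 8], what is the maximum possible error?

Bisection error bound: |error| ≤ (b-a)/2^n
|error| ≤ (8 - 3)/2^21 = 5/2^21
|error| ≤ 0.0000023842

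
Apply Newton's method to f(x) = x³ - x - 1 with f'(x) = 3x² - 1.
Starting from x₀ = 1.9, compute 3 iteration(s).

f(x) = x³ - x - 1
f'(x) = 3x² - 1
x₀ = 1.9

Newton-Raphson formula: x_{n+1} = x_n - f(x_n)/f'(x_n)

Iteration 1:
  f(1.900000) = 3.959000
  f'(1.900000) = 9.830000
  x_1 = 1.900000 - 3.959000/9.830000 = 1.497253
Iteration 2:
  f(1.497253) = 0.859240
  f'(1.497253) = 5.725302
  x_2 = 1.497253 - 0.859240/5.725302 = 1.347176
Iteration 3:
  f(1.347176) = 0.097789
  f'(1.347176) = 4.444646
  x_3 = 1.347176 - 0.097789/4.444646 = 1.325174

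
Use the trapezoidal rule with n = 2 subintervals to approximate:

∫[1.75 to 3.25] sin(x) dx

f(x) = sin(x)
a = 1.75, b = 3.25, n = 2
h = (b - a)/n = 0.750000

Trapezoidal rule: (h/2)[f(x₀) + 2f(x₁) + 2f(x₂) + ... + f(xₙ)]

x_0 = 1.7500, f(x_0) = 0.983986, coefficient = 1
x_1 = 2.5000, f(x_1) = 0.598472, coefficient = 2
x_2 = 3.2500, f(x_2) = -0.108195, coefficient = 1

I ≈ (0.750000/2) × 2.072735 = 0.777276
Exact value: 0.815884
Error: 0.038608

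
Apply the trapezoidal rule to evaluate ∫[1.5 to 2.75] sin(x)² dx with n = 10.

f(x) = sin(x)²
a = 1.5, b = 2.75, n = 10
h = (b - a)/n = 0.125000

Trapezoidal rule: (h/2)[f(x₀) + 2f(x₁) + 2f(x₂) + ... + f(xₙ)]

x_0 = 1.5000, f(x_0) = 0.994996, coefficient = 1
x_1 = 1.6250, f(x_1) = 0.997065, coefficient = 2
x_2 = 1.7500, f(x_2) = 0.968228, coefficient = 2
x_3 = 1.8750, f(x_3) = 0.910280, coefficient = 2
x_4 = 2.0000, f(x_4) = 0.826822, coefficient = 2
x_5 = 2.1250, f(x_5) = 0.723044, coefficient = 2
x_6 = 2.2500, f(x_6) = 0.605398, coefficient = 2
x_7 = 2.3750, f(x_7) = 0.481199, coefficient = 2
x_8 = 2.5000, f(x_8) = 0.358169, coefficient = 2
x_9 = 2.6250, f(x_9) = 0.243957, coefficient = 2
x_10 = 2.7500, f(x_10) = 0.145665, coefficient = 1

I ≈ (0.125000/2) × 13.368984 = 0.835562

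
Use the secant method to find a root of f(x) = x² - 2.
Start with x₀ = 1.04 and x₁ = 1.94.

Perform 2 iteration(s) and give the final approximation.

f(x) = x² - 2
x₀ = 1.04, x₁ = 1.94

Secant formula: x_{n+1} = x_n - f(x_n)(x_n - x_{n-1})/(f(x_n) - f(x_{n-1}))

Iteration 1:
  f(1.040000) = -0.918400
  f(1.940000) = 1.763600
  x_2 = 1.940000 - 1.763600×(1.940000 - 1.040000)/(1.763600 - (-0.918400))
       = 1.348188
Iteration 2:
  f(1.940000) = 1.763600
  f(1.348188) = -0.182389
  x_3 = 1.348188 - (-0.182389)×(1.348188 - 1.940000)/(-0.182389 - 1.763600)
       = 1.403656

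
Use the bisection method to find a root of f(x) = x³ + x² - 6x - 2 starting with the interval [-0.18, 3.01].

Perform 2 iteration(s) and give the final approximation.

f(x) = x³ + x² - 6x - 2
Initial interval: [-0.18, 3.01]

Iteration 1:
  c_1 = (-0.180000 + 3.010000)/2 = 1.415000
  f(c_1) = f(1.415000) = -5.654627
  f(a) × f(c) ≥ 0, new interval: [1.415000, 3.010000]
Iteration 2:
  c_2 = (1.415000 + 3.010000)/2 = 2.212500
  f(c_2) = f(2.212500) = 0.450689
  f(a) × f(c) < 0, new interval: [1.415000, 2.212500]

After 2 iteration(s), the approximation is c_2 = 2.212500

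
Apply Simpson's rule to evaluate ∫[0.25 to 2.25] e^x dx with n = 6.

f(x) = e^x
a = 0.25, b = 2.25, n = 6
h = (b - a)/n = 0.333333

Simpson's rule: (h/3)[f(x₀) + 4f(x₁) + 2f(x₂) + ... + f(xₙ)]

x_0 = 0.2500, f(x_0) = 1.284025, coefficient = 1
x_1 = 0.5833, f(x_1) = 1.792002, coefficient = 4
x_2 = 0.9167, f(x_2) = 2.500940, coefficient = 2
x_3 = 1.2500, f(x_3) = 3.490343, coefficient = 4
x_4 = 1.5833, f(x_4) = 4.871166, coefficient = 2
x_5 = 1.9167, f(x_5) = 6.798260, coefficient = 4
x_6 = 2.2500, f(x_6) = 9.487736, coefficient = 1

I ≈ (0.333333/3) × 73.838392 = 8.204266
Exact value: 8.203710
Error: 0.000555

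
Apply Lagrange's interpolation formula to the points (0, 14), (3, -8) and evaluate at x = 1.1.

Lagrange interpolation formula:
P(x) = Σ yᵢ × Lᵢ(x)
where Lᵢ(x) = Π_{j≠i} (x - xⱼ)/(xᵢ - xⱼ)

L_0(1.1) = (1.1 - 3)/(0 - 3) = 0.633333
L_1(1.1) = (1.1 - 0)/(3 - 0) = 0.366667

P(1.1) = 14×L_0(1.1) + (-8)×L_1(1.1)
P(1.1) = 5.933333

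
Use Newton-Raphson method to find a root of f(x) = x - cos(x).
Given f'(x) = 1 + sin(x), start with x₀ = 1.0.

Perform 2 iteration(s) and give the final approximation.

f(x) = x - cos(x)
f'(x) = 1 + sin(x)
x₀ = 1.0

Newton-Raphson formula: x_{n+1} = x_n - f(x_n)/f'(x_n)

Iteration 1:
  f(1.000000) = 0.459698
  f'(1.000000) = 1.841471
  x_1 = 1.000000 - 0.459698/1.841471 = 0.750364
Iteration 2:
  f(0.750364) = 0.018923
  f'(0.750364) = 1.681905
  x_2 = 0.750364 - 0.018923/1.681905 = 0.739113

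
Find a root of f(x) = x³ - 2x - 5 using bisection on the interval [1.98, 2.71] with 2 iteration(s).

f(x) = x³ - 2x - 5
Initial interval: [1.98, 2.71]

Iteration 1:
  c_1 = (1.980000 + 2.710000)/2 = 2.345000
  f(c_1) = f(2.345000) = 3.205214
  f(a) × f(c) < 0, new interval: [1.980000, 2.345000]
Iteration 2:
  c_2 = (1.980000 + 2.345000)/2 = 2.162500
  f(c_2) = f(2.162500) = 0.787729
  f(a) × f(c) < 0, new interval: [1.980000, 2.162500]

After 2 iteration(s), the approximation is c_2 = 2.162500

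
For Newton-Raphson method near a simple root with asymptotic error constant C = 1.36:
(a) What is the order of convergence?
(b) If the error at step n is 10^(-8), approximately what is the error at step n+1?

(a) Newton-Raphson has quadratic (order 2) convergence near simple roots.
    This means |e_{n+1}| ≈ C|e_n|².

(b) With |e_n| = 10^(-8) and C = 1.36:
    |e_{n+1}| ≈ 1.36 × (10^(-8))² = 1.36 × 10^(-16)

(a) 2 (quadratic); (b) |e_{n+1}| ≈ 1.360e-16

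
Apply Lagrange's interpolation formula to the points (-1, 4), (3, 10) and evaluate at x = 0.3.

Lagrange interpolation formula:
P(x) = Σ yᵢ × Lᵢ(x)
where Lᵢ(x) = Π_{j≠i} (x - xⱼ)/(xᵢ - xⱼ)

L_0(0.3) = (0.3 - 3)/(-1 - 3) = 0.675000
L_1(0.3) = (0.3 - (-1))/(3 - (-1)) = 0.325000

P(0.3) = 4×L_0(0.3) + 10×L_1(0.3)
P(0.3) = 5.950000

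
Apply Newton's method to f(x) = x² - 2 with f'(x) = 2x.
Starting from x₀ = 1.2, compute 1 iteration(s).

f(x) = x² - 2
f'(x) = 2x
x₀ = 1.2

Newton-Raphson formula: x_{n+1} = x_n - f(x_n)/f'(x_n)

Iteration 1:
  f(1.200000) = -0.560000
  f'(1.200000) = 2.400000
  x_1 = 1.200000 - (-0.560000)/2.400000 = 1.433333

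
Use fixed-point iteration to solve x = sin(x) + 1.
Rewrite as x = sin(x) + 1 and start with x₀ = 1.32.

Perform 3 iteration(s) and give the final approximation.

Equation: x = sin(x) + 1
Fixed-point form: x = sin(x) + 1
x₀ = 1.32

x_1 = g(1.320000) = 1.968715
x_2 = g(1.968715) = 1.921869
x_3 = g(1.921869) = 1.939004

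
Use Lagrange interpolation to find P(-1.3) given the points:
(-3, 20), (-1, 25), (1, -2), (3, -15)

Lagrange interpolation formula:
P(x) = Σ yᵢ × Lᵢ(x)
where Lᵢ(x) = Π_{j≠i} (x - xⱼ)/(xᵢ - xⱼ)

L_0(-1.3) = (-1.3 - (-1))/(-3 - (-1)) × (-1.3 - 1)/(-3 - 1) × (-1.3 - 3)/(-3 - 3) = 0.061813
L_1(-1.3) = (-1.3 - (-3))/(-1 - (-3)) × (-1.3 - 1)/(-1 - 1) × (-1.3 - 3)/(-1 - 3) = 1.050812
L_2(-1.3) = (-1.3 - (-3))/(1 - (-3)) × (-1.3 - (-1))/(1 - (-1)) × (-1.3 - 3)/(1 - 3) = -0.137063
L_3(-1.3) = (-1.3 - (-3))/(3 - (-3)) × (-1.3 - (-1))/(3 - (-1)) × (-1.3 - 1)/(3 - 1) = 0.024438

P(-1.3) = 20×L_0(-1.3) + 25×L_1(-1.3) + (-2)×L_2(-1.3) + (-15)×L_3(-1.3)
P(-1.3) = 27.414125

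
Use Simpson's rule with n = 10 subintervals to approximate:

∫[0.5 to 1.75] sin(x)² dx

f(x) = sin(x)²
a = 0.5, b = 1.75, n = 10
h = (b - a)/n = 0.125000

Simpson's rule: (h/3)[f(x₀) + 4f(x₁) + 2f(x₂) + ... + f(xₙ)]

x_0 = 0.5000, f(x_0) = 0.229849, coefficient = 1
x_1 = 0.6250, f(x_1) = 0.342339, coefficient = 4
x_2 = 0.7500, f(x_2) = 0.464631, coefficient = 2
x_3 = 0.8750, f(x_3) = 0.589123, coefficient = 4
x_4 = 1.0000, f(x_4) = 0.708073, coefficient = 2
x_5 = 1.1250, f(x_5) = 0.814087, coefficient = 4
x_6 = 1.2500, f(x_6) = 0.900572, coefficient = 2
x_7 = 1.3750, f(x_7) = 0.962151, coefficient = 4
x_8 = 1.5000, f(x_8) = 0.994996, coefficient = 2
x_9 = 1.6250, f(x_9) = 0.997065, coefficient = 4
x_10 = 1.7500, f(x_10) = 0.968228, coefficient = 1

I ≈ (0.125000/3) × 22.153682 = 0.923070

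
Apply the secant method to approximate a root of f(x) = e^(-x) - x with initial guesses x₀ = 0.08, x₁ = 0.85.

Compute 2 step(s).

f(x) = e^(-x) - x
x₀ = 0.08, x₁ = 0.85

Secant formula: x_{n+1} = x_n - f(x_n)(x_n - x_{n-1})/(f(x_n) - f(x_{n-1}))

Iteration 1:
  f(0.080000) = 0.843116
  f(0.850000) = -0.422585
  x_2 = 0.850000 - (-0.422585)×(0.850000 - 0.080000)/(-0.422585 - 0.843116)
       = 0.592917
Iteration 2:
  f(0.850000) = -0.422585
  f(0.592917) = -0.040204
  x_3 = 0.592917 - (-0.040204)×(0.592917 - 0.850000)/(-0.040204 - (-0.422585))
       = 0.565887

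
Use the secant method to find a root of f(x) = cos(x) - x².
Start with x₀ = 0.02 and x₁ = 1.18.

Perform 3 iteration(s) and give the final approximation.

f(x) = cos(x) - x²
x₀ = 0.02, x₁ = 1.18

Secant formula: x_{n+1} = x_n - f(x_n)(x_n - x_{n-1})/(f(x_n) - f(x_{n-1}))

Iteration 1:
  f(0.020000) = 0.999400
  f(1.180000) = -1.011475
  x_2 = 1.180000 - (-1.011475)×(1.180000 - 0.020000)/(-1.011475 - 0.999400)
       = 0.596517
Iteration 2:
  f(1.180000) = -1.011475
  f(0.596517) = 0.471464
  x_3 = 0.596517 - 0.471464×(0.596517 - 1.180000)/(0.471464 - (-1.011475))
       = 0.782021
Iteration 3:
  f(0.596517) = 0.471464
  f(0.782021) = 0.097933
  x_4 = 0.782021 - 0.097933×(0.782021 - 0.596517)/(0.097933 - 0.471464)
       = 0.830657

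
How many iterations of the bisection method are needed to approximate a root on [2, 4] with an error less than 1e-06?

We need (b-a)/2^n ≤ 1e-06
(4 - 2)/2^n ≤ 1e-06
2/2^n ≤ 1e-06
2^n ≥ 2000000
n ≥ log₂(2000000) = 20.93
n ≥ 21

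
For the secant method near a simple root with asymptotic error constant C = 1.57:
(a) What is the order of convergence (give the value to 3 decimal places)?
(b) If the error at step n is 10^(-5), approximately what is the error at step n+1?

(a) Secant method has superlinear convergence with order φ = (1+√5)/2 ≈ 1.618.
    This means |e_{n+1}| ≈ C|e_n|^1.618.

(b) With |e_n| = 10^(-5) and C = 1.57:
    |e_{n+1}| ≈ 1.57 × (10^(-5))^1.618 = 1.57 × 10^(-8.09)

(a) ≈ 1.618 (golden ratio); (b) |e_{n+1}| ≈ 1.276e-08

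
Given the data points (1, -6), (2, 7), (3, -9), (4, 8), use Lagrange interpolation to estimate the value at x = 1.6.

Lagrange interpolation formula:
P(x) = Σ yᵢ × Lᵢ(x)
where Lᵢ(x) = Π_{j≠i} (x - xⱼ)/(xᵢ - xⱼ)

L_0(1.6) = (1.6 - 2)/(1 - 2) × (1.6 - 3)/(1 - 3) × (1.6 - 4)/(1 - 4) = 0.224000
L_1(1.6) = (1.6 - 1)/(2 - 1) × (1.6 - 3)/(2 - 3) × (1.6 - 4)/(2 - 4) = 1.008000
L_2(1.6) = (1.6 - 1)/(3 - 1) × (1.6 - 2)/(3 - 2) × (1.6 - 4)/(3 - 4) = -0.288000
L_3(1.6) = (1.6 - 1)/(4 - 1) × (1.6 - 2)/(4 - 2) × (1.6 - 3)/(4 - 3) = 0.056000

P(1.6) = (-6)×L_0(1.6) + 7×L_1(1.6) + (-9)×L_2(1.6) + 8×L_3(1.6)
P(1.6) = 8.752000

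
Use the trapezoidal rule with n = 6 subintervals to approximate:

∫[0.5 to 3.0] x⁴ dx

f(x) = x⁴
a = 0.5, b = 3.0, n = 6
h = (b - a)/n = 0.416667

Trapezoidal rule: (h/2)[f(x₀) + 2f(x₁) + 2f(x₂) + ... + f(xₙ)]

x_0 = 0.5000, f(x_0) = 0.062500, coefficient = 1
x_1 = 0.9167, f(x_1) = 0.706067, coefficient = 2
x_2 = 1.3333, f(x_2) = 3.160494, coefficient = 2
x_3 = 1.7500, f(x_3) = 9.378906, coefficient = 2
x_4 = 2.1667, f(x_4) = 22.037809, coefficient = 2
x_5 = 2.5833, f(x_5) = 44.537085, coefficient = 2
x_6 = 3.0000, f(x_6) = 81.000000, coefficient = 1

I ≈ (0.416667/2) × 240.703221 = 50.146504
Exact value: 48.593750
Error: 1.552754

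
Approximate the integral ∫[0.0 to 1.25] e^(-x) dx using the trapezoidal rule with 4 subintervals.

f(x) = e^(-x)
a = 0.0, b = 1.25, n = 4
h = (b - a)/n = 0.312500

Trapezoidal rule: (h/2)[f(x₀) + 2f(x₁) + 2f(x₂) + ... + f(xₙ)]

x_0 = 0.0000, f(x_0) = 1.000000, coefficient = 1
x_1 = 0.3125, f(x_1) = 0.731616, coefficient = 2
x_2 = 0.6250, f(x_2) = 0.535261, coefficient = 2
x_3 = 0.9375, f(x_3) = 0.391606, coefficient = 2
x_4 = 1.2500, f(x_4) = 0.286505, coefficient = 1

I ≈ (0.312500/2) × 4.603470 = 0.719292
Exact value: 0.713495
Error: 0.005797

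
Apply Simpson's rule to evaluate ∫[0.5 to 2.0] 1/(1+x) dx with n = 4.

f(x) = 1/(1+x)
a = 0.5, b = 2.0, n = 4
h = (b - a)/n = 0.375000

Simpson's rule: (h/3)[f(x₀) + 4f(x₁) + 2f(x₂) + ... + f(xₙ)]

x_0 = 0.5000, f(x_0) = 0.666667, coefficient = 1
x_1 = 0.8750, f(x_1) = 0.533333, coefficient = 4
x_2 = 1.2500, f(x_2) = 0.444444, coefficient = 2
x_3 = 1.6250, f(x_3) = 0.380952, coefficient = 4
x_4 = 2.0000, f(x_4) = 0.333333, coefficient = 1

I ≈ (0.375000/3) × 5.546032 = 0.693254
Exact value: 0.693147
Error: 0.000107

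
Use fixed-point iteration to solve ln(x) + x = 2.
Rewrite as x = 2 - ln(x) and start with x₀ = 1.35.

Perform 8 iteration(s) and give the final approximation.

Equation: ln(x) + x = 2
Fixed-point form: x = 2 - ln(x)
x₀ = 1.35

x_1 = g(1.350000) = 1.699895
x_2 = g(1.699895) = 1.469433
x_3 = g(1.469433) = 1.615123
x_4 = g(1.615123) = 1.520589
x_5 = g(1.520589) = 1.580902
x_6 = g(1.580902) = 1.542004
x_7 = g(1.542004) = 1.566917
x_8 = g(1.566917) = 1.550890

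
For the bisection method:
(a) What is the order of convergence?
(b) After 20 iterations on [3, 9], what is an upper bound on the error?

(a) Bisection has linear (order 1) convergence; the error is halved each step.

(b) Error bound = (b-a)/2^n = (9 - 3)/2^{20}
    = 6/2^{20}

(a) 1 (linear); (b) error ≤ 5.72e-06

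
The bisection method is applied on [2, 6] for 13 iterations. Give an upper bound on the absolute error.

Bisection error bound: |error| ≤ (b-a)/2^n
|error| ≤ (6 - 2)/2^13 = 4/2^13
|error| ≤ 0.0004882812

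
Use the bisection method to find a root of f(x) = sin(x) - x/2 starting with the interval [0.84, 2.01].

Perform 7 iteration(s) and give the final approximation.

f(x) = sin(x) - x/2
Initial interval: [0.84, 2.01]

Iteration 1:
  c_1 = (0.840000 + 2.010000)/2 = 1.425000
  f(c_1) = f(1.425000) = 0.276891
  f(a) × f(c) ≥ 0, new interval: [1.425000, 2.010000]
Iteration 2:
  c_2 = (1.425000 + 2.010000)/2 = 1.717500
  f(c_2) = f(1.717500) = 0.130508
  f(a) × f(c) ≥ 0, new interval: [1.717500, 2.010000]
Iteration 3:
  c_3 = (1.717500 + 2.010000)/2 = 1.863750
  f(c_3) = f(1.863750) = 0.025520
  f(a) × f(c) ≥ 0, new interval: [1.863750, 2.010000]
Iteration 4:
  c_4 = (1.863750 + 2.010000)/2 = 1.936875
  f(c_4) = f(1.936875) = -0.034699
  f(a) × f(c) < 0, new interval: [1.863750, 1.936875]
Iteration 5:
  c_5 = (1.863750 + 1.936875)/2 = 1.900312
  f(c_5) = f(1.900312) = -0.003957
  f(a) × f(c) < 0, new interval: [1.863750, 1.900312]
Iteration 6:
  c_6 = (1.863750 + 1.900312)/2 = 1.882031
  f(c_6) = f(1.882031) = 0.010940
  f(a) × f(c) ≥ 0, new interval: [1.882031, 1.900312]
Iteration 7:
  c_7 = (1.882031 + 1.900312)/2 = 1.891172
  f(c_7) = f(1.891172) = 0.003531
  f(a) × f(c) ≥ 0, new interval: [1.891172, 1.900312]

After 7 iteration(s), the approximation is c_7 = 1.891172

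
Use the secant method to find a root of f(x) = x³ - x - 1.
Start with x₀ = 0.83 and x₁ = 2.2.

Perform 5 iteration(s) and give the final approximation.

f(x) = x³ - x - 1
x₀ = 0.83, x₁ = 2.2

Secant formula: x_{n+1} = x_n - f(x_n)(x_n - x_{n-1})/(f(x_n) - f(x_{n-1}))

Iteration 1:
  f(0.830000) = -1.258213
  f(2.200000) = 7.448000
  x_2 = 2.200000 - 7.448000×(2.200000 - 0.830000)/(7.448000 - (-1.258213))
       = 1.027991
Iteration 2:
  f(2.200000) = 7.448000
  f(1.027991) = -0.941646
  x_3 = 1.027991 - (-0.941646)×(1.027991 - 2.200000)/(-0.941646 - 7.448000)
       = 1.159536
Iteration 3:
  f(1.027991) = -0.941646
  f(1.159536) = -0.600512
  x_4 = 1.159536 - (-0.600512)×(1.159536 - 1.027991)/(-0.600512 - (-0.941646))
       = 1.391101
Iteration 4:
  f(1.159536) = -0.600512
  f(1.391101) = 0.300903
  x_5 = 1.391101 - 0.300903×(1.391101 - 1.159536)/(0.300903 - (-0.600512))
       = 1.313802
Iteration 5:
  f(1.391101) = 0.300903
  f(1.313802) = -0.046082
  x_6 = 1.313802 - (-0.046082)×(1.313802 - 1.391101)/(-0.046082 - 0.300903)
       = 1.324067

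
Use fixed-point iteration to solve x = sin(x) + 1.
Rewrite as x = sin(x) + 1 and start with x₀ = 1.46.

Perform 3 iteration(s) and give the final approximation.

Equation: x = sin(x) + 1
Fixed-point form: x = sin(x) + 1
x₀ = 1.46

x_1 = g(1.460000) = 1.993868
x_2 = g(1.993868) = 1.911832
x_3 = g(1.911832) = 1.942409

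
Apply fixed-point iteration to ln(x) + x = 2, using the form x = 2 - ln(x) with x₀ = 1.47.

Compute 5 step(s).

Equation: ln(x) + x = 2
Fixed-point form: x = 2 - ln(x)
x₀ = 1.47

x_1 = g(1.470000) = 1.614738
x_2 = g(1.614738) = 1.520828
x_3 = g(1.520828) = 1.580745
x_4 = g(1.580745) = 1.542104
x_5 = g(1.542104) = 1.566853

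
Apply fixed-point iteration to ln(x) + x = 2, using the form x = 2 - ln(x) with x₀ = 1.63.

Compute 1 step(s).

Equation: ln(x) + x = 2
Fixed-point form: x = 2 - ln(x)
x₀ = 1.63

x_1 = g(1.630000) = 1.511420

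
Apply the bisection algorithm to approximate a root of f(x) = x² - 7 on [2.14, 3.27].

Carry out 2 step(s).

f(x) = x² - 7
Initial interval: [2.14, 3.27]

Iteration 1:
  c_1 = (2.140000 + 3.270000)/2 = 2.705000
  f(c_1) = f(2.705000) = 0.317025
  f(a) × f(c) < 0, new interval: [2.140000, 2.705000]
Iteration 2:
  c_2 = (2.140000 + 2.705000)/2 = 2.422500
  f(c_2) = f(2.422500) = -1.131494
  f(a) × f(c) ≥ 0, new interval: [2.422500, 2.705000]

After 2 iteration(s), the approximation is c_2 = 2.422500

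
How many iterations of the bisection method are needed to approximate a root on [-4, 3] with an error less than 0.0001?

We need (b-a)/2^n ≤ 0.0001
(3 - (-4))/2^n ≤ 0.0001
7/2^n ≤ 0.0001
2^n ≥ 70000
n ≥ log₂(70000) = 16.10
n ≥ 17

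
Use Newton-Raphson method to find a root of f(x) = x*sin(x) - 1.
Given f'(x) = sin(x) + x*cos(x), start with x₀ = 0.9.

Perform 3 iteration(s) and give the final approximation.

f(x) = x*sin(x) - 1
f'(x) = sin(x) + x*cos(x)
x₀ = 0.9

Newton-Raphson formula: x_{n+1} = x_n - f(x_n)/f'(x_n)

Iteration 1:
  f(0.900000) = -0.295006
  f'(0.900000) = 1.342776
  x_1 = 0.900000 - (-0.295006)/1.342776 = 1.119698
Iteration 2:
  f(1.119698) = 0.007694
  f'(1.119698) = 1.388106
  x_2 = 1.119698 - 0.007694/1.388106 = 1.114156
Iteration 3:
  f(1.114156) = -0.000002
  f'(1.114156) = 1.388810
  x_3 = 1.114156 - (-0.000002)/1.388810 = 1.114157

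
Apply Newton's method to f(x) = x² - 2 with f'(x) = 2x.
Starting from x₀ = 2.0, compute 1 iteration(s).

f(x) = x² - 2
f'(x) = 2x
x₀ = 2.0

Newton-Raphson formula: x_{n+1} = x_n - f(x_n)/f'(x_n)

Iteration 1:
  f(2.000000) = 2.000000
  f'(2.000000) = 4.000000
  x_1 = 2.000000 - 2.000000/4.000000 = 1.500000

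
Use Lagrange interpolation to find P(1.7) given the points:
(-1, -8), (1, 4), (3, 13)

Lagrange interpolation formula:
P(x) = Σ yᵢ × Lᵢ(x)
where Lᵢ(x) = Π_{j≠i} (x - xⱼ)/(xᵢ - xⱼ)

L_0(1.7) = (1.7 - 1)/(-1 - 1) × (1.7 - 3)/(-1 - 3) = -0.113750
L_1(1.7) = (1.7 - (-1))/(1 - (-1)) × (1.7 - 3)/(1 - 3) = 0.877500
L_2(1.7) = (1.7 - (-1))/(3 - (-1)) × (1.7 - 1)/(3 - 1) = 0.236250

P(1.7) = (-8)×L_0(1.7) + 4×L_1(1.7) + 13×L_2(1.7)
P(1.7) = 7.491250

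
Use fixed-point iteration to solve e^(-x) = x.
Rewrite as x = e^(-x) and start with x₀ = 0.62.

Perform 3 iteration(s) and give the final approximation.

Equation: e^(-x) = x
Fixed-point form: x = e^(-x)
x₀ = 0.62

x_1 = g(0.620000) = 0.537944
x_2 = g(0.537944) = 0.583947
x_3 = g(0.583947) = 0.557693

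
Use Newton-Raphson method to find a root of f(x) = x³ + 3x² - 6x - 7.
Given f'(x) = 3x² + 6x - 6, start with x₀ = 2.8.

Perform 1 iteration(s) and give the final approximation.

f(x) = x³ + 3x² - 6x - 7
f'(x) = 3x² + 6x - 6
x₀ = 2.8

Newton-Raphson formula: x_{n+1} = x_n - f(x_n)/f'(x_n)

Iteration 1:
  f(2.800000) = 21.672000
  f'(2.800000) = 34.320000
  x_1 = 2.800000 - 21.672000/34.320000 = 2.168531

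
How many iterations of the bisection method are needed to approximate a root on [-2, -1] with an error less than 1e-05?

We need (b-a)/2^n ≤ 1e-05
(-1 - (-2))/2^n ≤ 1e-05
1/2^n ≤ 1e-05
2^n ≥ 100000
n ≥ log₂(100000) = 16.61
n ≥ 17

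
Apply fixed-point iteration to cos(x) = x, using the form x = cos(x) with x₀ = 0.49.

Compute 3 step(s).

Equation: cos(x) = x
Fixed-point form: x = cos(x)
x₀ = 0.49

x_1 = g(0.490000) = 0.882333
x_2 = g(0.882333) = 0.635351
x_3 = g(0.635351) = 0.804863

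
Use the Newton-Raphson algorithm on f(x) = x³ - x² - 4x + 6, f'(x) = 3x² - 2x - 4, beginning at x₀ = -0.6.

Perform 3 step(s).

f(x) = x³ - x² - 4x + 6
f'(x) = 3x² - 2x - 4
x₀ = -0.6

Newton-Raphson formula: x_{n+1} = x_n - f(x_n)/f'(x_n)

Iteration 1:
  f(-0.600000) = 7.824000
  f'(-0.600000) = -1.720000
  x_1 = -0.600000 - 7.824000/(-1.720000) = 3.948837
Iteration 2:
  f(3.948837) = 36.186800
  f'(3.948837) = 34.882271
  x_2 = 3.948837 - 36.186800/34.882271 = 2.911439
Iteration 3:
  f(2.911439) = 10.556516
  f'(2.911439) = 15.606556
  x_3 = 2.911439 - 10.556516/15.606556 = 2.235024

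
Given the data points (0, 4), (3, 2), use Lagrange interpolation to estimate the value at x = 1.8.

Lagrange interpolation formula:
P(x) = Σ yᵢ × Lᵢ(x)
where Lᵢ(x) = Π_{j≠i} (x - xⱼ)/(xᵢ - xⱼ)

L_0(1.8) = (1.8 - 3)/(0 - 3) = 0.400000
L_1(1.8) = (1.8 - 0)/(3 - 0) = 0.600000

P(1.8) = 4×L_0(1.8) + 2×L_1(1.8)
P(1.8) = 2.800000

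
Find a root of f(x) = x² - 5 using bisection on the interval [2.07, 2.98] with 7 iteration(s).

f(x) = x² - 5
Initial interval: [2.07, 2.98]

Iteration 1:
  c_1 = (2.070000 + 2.980000)/2 = 2.525000
  f(c_1) = f(2.525000) = 1.375625
  f(a) × f(c) < 0, new interval: [2.070000, 2.525000]
Iteration 2:
  c_2 = (2.070000 + 2.525000)/2 = 2.297500
  f(c_2) = f(2.297500) = 0.278506
  f(a) × f(c) < 0, new interval: [2.070000, 2.297500]
Iteration 3:
  c_3 = (2.070000 + 2.297500)/2 = 2.183750
  f(c_3) = f(2.183750) = -0.231236
  f(a) × f(c) ≥ 0, new interval: [2.183750, 2.297500]
Iteration 4:
  c_4 = (2.183750 + 2.297500)/2 = 2.240625
  f(c_4) = f(2.240625) = 0.020400
  f(a) × f(c) < 0, new interval: [2.183750, 2.240625]
Iteration 5:
  c_5 = (2.183750 + 2.240625)/2 = 2.212187
  f(c_5) = f(2.212187) = -0.106226
  f(a) × f(c) ≥ 0, new interval: [2.212187, 2.240625]
Iteration 6:
  c_6 = (2.212187 + 2.240625)/2 = 2.226406
  f(c_6) = f(2.226406) = -0.043115
  f(a) × f(c) ≥ 0, new interval: [2.226406, 2.240625]
Iteration 7:
  c_7 = (2.226406 + 2.240625)/2 = 2.233516
  f(c_7) = f(2.233516) = -0.011408
  f(a) × f(c) ≥ 0, new interval: [2.233516, 2.240625]

After 7 iteration(s), the approximation is c_7 = 2.233516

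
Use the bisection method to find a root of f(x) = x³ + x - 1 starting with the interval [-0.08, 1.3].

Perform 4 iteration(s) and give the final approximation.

f(x) = x³ + x - 1
Initial interval: [-0.08, 1.3]

Iteration 1:
  c_1 = (-0.080000 + 1.300000)/2 = 0.610000
  f(c_1) = f(0.610000) = -0.163019
  f(a) × f(c) ≥ 0, new interval: [0.610000, 1.300000]
Iteration 2:
  c_2 = (0.610000 + 1.300000)/2 = 0.955000
  f(c_2) = f(0.955000) = 0.825984
  f(a) × f(c) < 0, new interval: [0.610000, 0.955000]
Iteration 3:
  c_3 = (0.610000 + 0.955000)/2 = 0.782500
  f(c_3) = f(0.782500) = 0.261630
  f(a) × f(c) < 0, new interval: [0.610000, 0.782500]
Iteration 4:
  c_4 = (0.610000 + 0.782500)/2 = 0.696250
  f(c_4) = f(0.696250) = 0.033767
  f(a) × f(c) < 0, new interval: [0.610000, 0.696250]

After 4 iteration(s), the approximation is c_4 = 0.696250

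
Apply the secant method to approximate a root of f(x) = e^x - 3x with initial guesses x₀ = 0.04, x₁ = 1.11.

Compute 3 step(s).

f(x) = e^x - 3x
x₀ = 0.04, x₁ = 1.11

Secant formula: x_{n+1} = x_n - f(x_n)(x_n - x_{n-1})/(f(x_n) - f(x_{n-1}))

Iteration 1:
  f(0.040000) = 0.920811
  f(1.110000) = -0.295642
  x_2 = 1.110000 - (-0.295642)×(1.110000 - 0.040000)/(-0.295642 - 0.920811)
       = 0.849952
Iteration 2:
  f(1.110000) = -0.295642
  f(0.849952) = -0.210321
  x_3 = 0.849952 - (-0.210321)×(0.849952 - 1.110000)/(-0.210321 - (-0.295642))
       = 0.208913
Iteration 3:
  f(0.849952) = -0.210321
  f(0.208913) = 0.605599
  x_4 = 0.208913 - 0.605599×(0.208913 - 0.849952)/(0.605599 - (-0.210321))
       = 0.684710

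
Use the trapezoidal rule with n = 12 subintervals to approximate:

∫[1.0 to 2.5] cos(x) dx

f(x) = cos(x)
a = 1.0, b = 2.5, n = 12
h = (b - a)/n = 0.125000

Trapezoidal rule: (h/2)[f(x₀) + 2f(x₁) + 2f(x₂) + ... + f(xₙ)]

x_0 = 1.0000, f(x_0) = 0.540302, coefficient = 1
x_1 = 1.1250, f(x_1) = 0.431177, coefficient = 2
x_2 = 1.2500, f(x_2) = 0.315322, coefficient = 2
x_3 = 1.3750, f(x_3) = 0.194548, coefficient = 2
x_4 = 1.5000, f(x_4) = 0.070737, coefficient = 2
x_5 = 1.6250, f(x_5) = -0.054177, coefficient = 2
x_6 = 1.7500, f(x_6) = -0.178246, coefficient = 2
x_7 = 1.8750, f(x_7) = -0.299534, coefficient = 2
x_8 = 2.0000, f(x_8) = -0.416147, coefficient = 2
x_9 = 2.1250, f(x_9) = -0.526266, coefficient = 2
x_10 = 2.2500, f(x_10) = -0.628174, coefficient = 2
x_11 = 2.3750, f(x_11) = -0.720278, coefficient = 2
x_12 = 2.5000, f(x_12) = -0.801144, coefficient = 1

I ≈ (0.125000/2) × -3.882918 = -0.242682
Exact value: -0.242999
Error: 0.000316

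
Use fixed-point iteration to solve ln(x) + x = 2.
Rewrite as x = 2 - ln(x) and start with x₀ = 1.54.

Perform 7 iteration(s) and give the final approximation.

Equation: ln(x) + x = 2
Fixed-point form: x = 2 - ln(x)
x₀ = 1.54

x_1 = g(1.540000) = 1.568218
x_2 = g(1.568218) = 1.550060
x_3 = g(1.550060) = 1.561706
x_4 = g(1.561706) = 1.554221
x_5 = g(1.554221) = 1.559025
x_6 = g(1.559025) = 1.555939
x_7 = g(1.555939) = 1.557921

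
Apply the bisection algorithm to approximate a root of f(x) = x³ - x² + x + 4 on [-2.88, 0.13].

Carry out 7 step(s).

f(x) = x³ - x² + x + 4
Initial interval: [-2.88, 0.13]

Iteration 1:
  c_1 = (-2.880000 + 0.130000)/2 = -1.375000
  f(c_1) = f(-1.375000) = -1.865234
  f(a) × f(c) ≥ 0, new interval: [-1.375000, 0.130000]
Iteration 2:
  c_2 = (-1.375000 + 0.130000)/2 = -0.622500
  f(c_2) = f(-0.622500) = 2.748771
  f(a) × f(c) < 0, new interval: [-1.375000, -0.622500]
Iteration 3:
  c_3 = (-1.375000 + (-0.622500))/2 = -0.998750
  f(c_3) = f(-0.998750) = 1.007494
  f(a) × f(c) < 0, new interval: [-1.375000, -0.998750]
Iteration 4:
  c_4 = (-1.375000 + (-0.998750))/2 = -1.186875
  f(c_4) = f(-1.186875) = -0.267465
  f(a) × f(c) ≥ 0, new interval: [-1.186875, -0.998750]
Iteration 5:
  c_5 = (-1.186875 + (-0.998750))/2 = -1.092812
  f(c_5) = f(-1.092812) = 0.407869
  f(a) × f(c) < 0, new interval: [-1.186875, -1.092812]
Iteration 6:
  c_6 = (-1.186875 + (-1.092812))/2 = -1.139844
  f(c_6) = f(-1.139844) = 0.079978
  f(a) × f(c) < 0, new interval: [-1.186875, -1.139844]
Iteration 7:
  c_7 = (-1.186875 + (-1.139844))/2 = -1.163359
  f(c_7) = f(-1.163359) = -0.091261
  f(a) × f(c) ≥ 0, new interval: [-1.163359, -1.139844]

After 7 iteration(s), the approximation is c_7 = -1.163359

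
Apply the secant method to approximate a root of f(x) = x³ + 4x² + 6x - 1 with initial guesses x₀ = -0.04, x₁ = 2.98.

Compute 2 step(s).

f(x) = x³ + 4x² + 6x - 1
x₀ = -0.04, x₁ = 2.98

Secant formula: x_{n+1} = x_n - f(x_n)(x_n - x_{n-1})/(f(x_n) - f(x_{n-1}))

Iteration 1:
  f(-0.040000) = -1.233664
  f(2.980000) = 78.865192
  x_2 = 2.980000 - 78.865192×(2.980000 - (-0.040000))/(78.865192 - (-1.233664))
       = 0.006513
Iteration 2:
  f(2.980000) = 78.865192
  f(0.006513) = -0.960750
  x_3 = 0.006513 - (-0.960750)×(0.006513 - 2.980000)/(-0.960750 - 78.865192)
       = 0.042301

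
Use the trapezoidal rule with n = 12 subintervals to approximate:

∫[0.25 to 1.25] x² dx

f(x) = x²
a = 0.25, b = 1.25, n = 12
h = (b - a)/n = 0.083333

Trapezoidal rule: (h/2)[f(x₀) + 2f(x₁) + 2f(x₂) + ... + f(xₙ)]

x_0 = 0.2500, f(x_0) = 0.062500, coefficient = 1
x_1 = 0.3333, f(x_1) = 0.111111, coefficient = 2
x_2 = 0.4167, f(x_2) = 0.173611, coefficient = 2
x_3 = 0.5000, f(x_3) = 0.250000, coefficient = 2
x_4 = 0.5833, f(x_4) = 0.340278, coefficient = 2
x_5 = 0.6667, f(x_5) = 0.444444, coefficient = 2
x_6 = 0.7500, f(x_6) = 0.562500, coefficient = 2
x_7 = 0.8333, f(x_7) = 0.694444, coefficient = 2
x_8 = 0.9167, f(x_8) = 0.840278, coefficient = 2
x_9 = 1.0000, f(x_9) = 1.000000, coefficient = 2
x_10 = 1.0833, f(x_10) = 1.173611, coefficient = 2
x_11 = 1.1667, f(x_11) = 1.361111, coefficient = 2
x_12 = 1.2500, f(x_12) = 1.562500, coefficient = 1

I ≈ (0.083333/2) × 15.527778 = 0.646991
Exact value: 0.645833
Error: 0.001157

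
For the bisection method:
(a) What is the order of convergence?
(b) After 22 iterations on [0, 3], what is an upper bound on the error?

(a) Bisection has linear (order 1) convergence; the error is halved each step.

(b) Error bound = (b-a)/2^n = (3 - 0)/2^{22}
    = 3/2^{22}

(a) 1 (linear); (b) error ≤ 7.15e-07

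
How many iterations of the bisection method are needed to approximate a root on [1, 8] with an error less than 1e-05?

We need (b-a)/2^n ≤ 1e-05
(8 - 1)/2^n ≤ 1e-05
7/2^n ≤ 1e-05
2^n ≥ 700000
n ≥ log₂(700000) = 19.42
n ≥ 20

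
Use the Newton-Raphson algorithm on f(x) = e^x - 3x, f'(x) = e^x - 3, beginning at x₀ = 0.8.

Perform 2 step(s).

f(x) = e^x - 3x
f'(x) = e^x - 3
x₀ = 0.8

Newton-Raphson formula: x_{n+1} = x_n - f(x_n)/f'(x_n)

Iteration 1:
  f(0.800000) = -0.174459
  f'(0.800000) = -0.774459
  x_1 = 0.800000 - (-0.174459)/(-0.774459) = 0.574734
Iteration 2:
  f(0.574734) = 0.052456
  f'(0.574734) = -1.223342
  x_2 = 0.574734 - 0.052456/(-1.223342) = 0.617613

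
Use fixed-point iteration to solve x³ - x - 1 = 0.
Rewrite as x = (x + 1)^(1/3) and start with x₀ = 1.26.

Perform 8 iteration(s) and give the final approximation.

Equation: x³ - x - 1 = 0
Fixed-point form: x = (x + 1)^(1/3)
x₀ = 1.26

x_1 = g(1.260000) = 1.312309
x_2 = g(1.312309) = 1.322357
x_3 = g(1.322357) = 1.324269
x_4 = g(1.324269) = 1.324633
x_5 = g(1.324633) = 1.324702
x_6 = g(1.324702) = 1.324715
x_7 = g(1.324715) = 1.324717
x_8 = g(1.324717) = 1.324718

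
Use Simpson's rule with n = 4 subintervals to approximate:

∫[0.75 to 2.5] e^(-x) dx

f(x) = e^(-x)
a = 0.75, b = 2.5, n = 4
h = (b - a)/n = 0.437500

Simpson's rule: (h/3)[f(x₀) + 4f(x₁) + 2f(x₂) + ... + f(xₙ)]

x_0 = 0.7500, f(x_0) = 0.472367, coefficient = 1
x_1 = 1.1875, f(x_1) = 0.304983, coefficient = 4
x_2 = 1.6250, f(x_2) = 0.196912, coefficient = 2
x_3 = 2.0625, f(x_3) = 0.127136, coefficient = 4
x_4 = 2.5000, f(x_4) = 0.082085, coefficient = 1

I ≈ (0.437500/3) × 2.676749 = 0.390359
Exact value: 0.390282
Error: 0.000078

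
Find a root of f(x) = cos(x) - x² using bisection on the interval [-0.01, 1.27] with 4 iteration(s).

f(x) = cos(x) - x²
Initial interval: [-0.01, 1.27]

Iteration 1:
  c_1 = (-0.010000 + 1.270000)/2 = 0.630000
  f(c_1) = f(0.630000) = 0.411128
  f(a) × f(c) ≥ 0, new interval: [0.630000, 1.270000]
Iteration 2:
  c_2 = (0.630000 + 1.270000)/2 = 0.950000
  f(c_2) = f(0.950000) = -0.320817
  f(a) × f(c) < 0, new interval: [0.630000, 0.950000]
Iteration 3:
  c_3 = (0.630000 + 0.950000)/2 = 0.790000
  f(c_3) = f(0.790000) = 0.079745
  f(a) × f(c) ≥ 0, new interval: [0.790000, 0.950000]
Iteration 4:
  c_4 = (0.790000 + 0.950000)/2 = 0.870000
  f(c_4) = f(0.870000) = -0.112073
  f(a) × f(c) < 0, new interval: [0.790000, 0.870000]

After 4 iteration(s), the approximation is c_4 = 0.870000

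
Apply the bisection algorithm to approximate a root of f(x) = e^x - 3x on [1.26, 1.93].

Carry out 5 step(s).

f(x) = e^x - 3x
Initial interval: [1.26, 1.93]

Iteration 1:
  c_1 = (1.260000 + 1.930000)/2 = 1.595000
  f(c_1) = f(1.595000) = 0.143329
  f(a) × f(c) < 0, new interval: [1.260000, 1.595000]
Iteration 2:
  c_2 = (1.260000 + 1.595000)/2 = 1.427500
  f(c_2) = f(1.427500) = -0.114235
  f(a) × f(c) ≥ 0, new interval: [1.427500, 1.595000]
Iteration 3:
  c_3 = (1.427500 + 1.595000)/2 = 1.511250
  f(c_3) = f(1.511250) = -0.001357
  f(a) × f(c) ≥ 0, new interval: [1.511250, 1.595000]
Iteration 4:
  c_4 = (1.511250 + 1.595000)/2 = 1.553125
  f(c_4) = f(1.553125) = 0.066842
  f(a) × f(c) < 0, new interval: [1.511250, 1.553125]
Iteration 5:
  c_5 = (1.511250 + 1.553125)/2 = 1.532188
  f(c_5) = f(1.532188) = 0.031728
  f(a) × f(c) < 0, new interval: [1.511250, 1.532188]

After 5 iteration(s), the approximation is c_5 = 1.532188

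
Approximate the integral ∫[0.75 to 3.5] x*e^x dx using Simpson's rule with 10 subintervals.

f(x) = x*e^x
a = 0.75, b = 3.5, n = 10
h = (b - a)/n = 0.275000

Simpson's rule: (h/3)[f(x₀) + 4f(x₁) + 2f(x₂) + ... + f(xₙ)]

x_0 = 0.7500, f(x_0) = 1.587750, coefficient = 1
x_1 = 1.0250, f(x_1) = 2.856773, coefficient = 4
x_2 = 1.3000, f(x_2) = 4.770086, coefficient = 2
x_3 = 1.5750, f(x_3) = 7.608418, coefficient = 4
x_4 = 1.8500, f(x_4) = 11.765666, coefficient = 2
x_5 = 2.1250, f(x_5) = 17.792407, coefficient = 4
x_6 = 2.4000, f(x_6) = 26.455623, coefficient = 2
x_7 = 2.6750, f(x_7) = 38.820536, coefficient = 4
x_8 = 2.9500, f(x_8) = 56.362563, coefficient = 2
x_9 = 3.2250, f(x_9) = 81.120277, coefficient = 4
x_10 = 3.5000, f(x_10) = 115.904082, coefficient = 1

I ≈ (0.275000/3) × 908.993351 = 83.324391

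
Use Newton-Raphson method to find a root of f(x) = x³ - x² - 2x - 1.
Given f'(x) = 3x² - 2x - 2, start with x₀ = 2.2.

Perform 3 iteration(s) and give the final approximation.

f(x) = x³ - x² - 2x - 1
f'(x) = 3x² - 2x - 2
x₀ = 2.2

Newton-Raphson formula: x_{n+1} = x_n - f(x_n)/f'(x_n)

Iteration 1:
  f(2.200000) = 0.408000
  f'(2.200000) = 8.120000
  x_1 = 2.200000 - 0.408000/8.120000 = 2.149754
Iteration 2:
  f(2.149754) = 0.014011
  f'(2.149754) = 7.564815
  x_2 = 2.149754 - 0.014011/7.564815 = 2.147902
Iteration 3:
  f(2.147902) = 0.000019
  f'(2.147902) = 7.544640
  x_3 = 2.147902 - 0.000019/7.544640 = 2.147899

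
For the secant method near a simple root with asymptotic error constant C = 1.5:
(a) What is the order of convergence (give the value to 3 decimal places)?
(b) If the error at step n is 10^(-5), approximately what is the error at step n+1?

(a) Secant method has superlinear convergence with order φ = (1+√5)/2 ≈ 1.618.
    This means |e_{n+1}| ≈ C|e_n|^1.618.

(b) With |e_n| = 10^(-5) and C = 1.5:
    |e_{n+1}| ≈ 1.5 × (10^(-5))^1.618 = 1.5 × 10^(-8.09)

(a) ≈ 1.618 (golden ratio); (b) |e_{n+1}| ≈ 1.219e-08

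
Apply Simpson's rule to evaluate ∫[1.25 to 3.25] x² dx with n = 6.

f(x) = x²
a = 1.25, b = 3.25, n = 6
h = (b - a)/n = 0.333333

Simpson's rule: (h/3)[f(x₀) + 4f(x₁) + 2f(x₂) + ... + f(xₙ)]

x_0 = 1.2500, f(x_0) = 1.562500, coefficient = 1
x_1 = 1.5833, f(x_1) = 2.506944, coefficient = 4
x_2 = 1.9167, f(x_2) = 3.673611, coefficient = 2
x_3 = 2.2500, f(x_3) = 5.062500, coefficient = 4
x_4 = 2.5833, f(x_4) = 6.673611, coefficient = 2
x_5 = 2.9167, f(x_5) = 8.506944, coefficient = 4
x_6 = 3.2500, f(x_6) = 10.562500, coefficient = 1

I ≈ (0.333333/3) × 97.125000 = 10.791667
Exact value: 10.791667
Error: 0.000000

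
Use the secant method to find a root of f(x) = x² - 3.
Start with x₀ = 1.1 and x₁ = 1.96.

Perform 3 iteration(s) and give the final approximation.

f(x) = x² - 3
x₀ = 1.1, x₁ = 1.96

Secant formula: x_{n+1} = x_n - f(x_n)(x_n - x_{n-1})/(f(x_n) - f(x_{n-1}))

Iteration 1:
  f(1.100000) = -1.790000
  f(1.960000) = 0.841600
  x_2 = 1.960000 - 0.841600×(1.960000 - 1.100000)/(0.841600 - (-1.790000))
       = 1.684967
Iteration 2:
  f(1.960000) = 0.841600
  f(1.684967) = -0.160885
  x_3 = 1.684967 - (-0.160885)×(1.684967 - 1.960000)/(-0.160885 - 0.841600)
       = 1.729106
Iteration 3:
  f(1.684967) = -0.160885
  f(1.729106) = -0.010191
  x_4 = 1.729106 - (-0.010191)×(1.729106 - 1.684967)/(-0.010191 - (-0.160885))
       = 1.732091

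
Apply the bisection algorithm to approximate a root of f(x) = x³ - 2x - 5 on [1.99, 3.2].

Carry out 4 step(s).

f(x) = x³ - 2x - 5
Initial interval: [1.99, 3.2]

Iteration 1:
  c_1 = (1.990000 + 3.200000)/2 = 2.595000
  f(c_1) = f(2.595000) = 7.284795
  f(a) × f(c) < 0, new interval: [1.990000, 2.595000]
Iteration 2:
  c_2 = (1.990000 + 2.595000)/2 = 2.292500
  f(c_2) = f(2.292500) = 2.463363
  f(a) × f(c) < 0, new interval: [1.990000, 2.292500]
Iteration 3:
  c_3 = (1.990000 + 2.292500)/2 = 2.141250
  f(c_3) = f(2.141250) = 0.535028
  f(a) × f(c) < 0, new interval: [1.990000, 2.141250]
Iteration 4:
  c_4 = (1.990000 + 2.141250)/2 = 2.065625
  f(c_4) = f(2.065625) = -0.317628
  f(a) × f(c) ≥ 0, new interval: [2.065625, 2.141250]

After 4 iteration(s), the approximation is c_4 = 2.065625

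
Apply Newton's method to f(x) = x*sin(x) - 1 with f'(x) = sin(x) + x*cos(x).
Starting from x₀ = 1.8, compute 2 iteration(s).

f(x) = x*sin(x) - 1
f'(x) = sin(x) + x*cos(x)
x₀ = 1.8

Newton-Raphson formula: x_{n+1} = x_n - f(x_n)/f'(x_n)

Iteration 1:
  f(1.800000) = 0.752926
  f'(1.800000) = 0.564884
  x_1 = 1.800000 - 0.752926/0.564884 = 0.467114
Iteration 2:
  f(0.467114) = -0.789653
  f'(0.467114) = 0.867384
  x_2 = 0.467114 - (-0.789653)/0.867384 = 1.377499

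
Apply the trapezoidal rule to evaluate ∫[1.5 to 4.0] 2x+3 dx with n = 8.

f(x) = 2x+3
a = 1.5, b = 4.0, n = 8
h = (b - a)/n = 0.312500

Trapezoidal rule: (h/2)[f(x₀) + 2f(x₁) + 2f(x₂) + ... + f(xₙ)]

x_0 = 1.5000, f(x_0) = 6.000000, coefficient = 1
x_1 = 1.8125, f(x_1) = 6.625000, coefficient = 2
x_2 = 2.1250, f(x_2) = 7.250000, coefficient = 2
x_3 = 2.4375, f(x_3) = 7.875000, coefficient = 2
x_4 = 2.7500, f(x_4) = 8.500000, coefficient = 2
x_5 = 3.0625, f(x_5) = 9.125000, coefficient = 2
x_6 = 3.3750, f(x_6) = 9.750000, coefficient = 2
x_7 = 3.6875, f(x_7) = 10.375000, coefficient = 2
x_8 = 4.0000, f(x_8) = 11.000000, coefficient = 1

I ≈ (0.312500/2) × 136.000000 = 21.250000
Exact value: 21.250000
Error: 0.000000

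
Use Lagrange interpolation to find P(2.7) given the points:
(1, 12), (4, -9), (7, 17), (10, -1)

Lagrange interpolation formula:
P(x) = Σ yᵢ × Lᵢ(x)
where Lᵢ(x) = Π_{j≠i} (x - xⱼ)/(xᵢ - xⱼ)

L_0(2.7) = (2.7 - 4)/(1 - 4) × (2.7 - 7)/(1 - 7) × (2.7 - 10)/(1 - 10) = 0.251895
L_1(2.7) = (2.7 - 1)/(4 - 1) × (2.7 - 7)/(4 - 7) × (2.7 - 10)/(4 - 10) = 0.988204
L_2(2.7) = (2.7 - 1)/(7 - 1) × (2.7 - 4)/(7 - 4) × (2.7 - 10)/(7 - 10) = -0.298759
L_3(2.7) = (2.7 - 1)/(10 - 1) × (2.7 - 4)/(10 - 4) × (2.7 - 7)/(10 - 7) = 0.058660

P(2.7) = 12×L_0(2.7) + (-9)×L_1(2.7) + 17×L_2(2.7) + (-1)×L_3(2.7)
P(2.7) = -11.008660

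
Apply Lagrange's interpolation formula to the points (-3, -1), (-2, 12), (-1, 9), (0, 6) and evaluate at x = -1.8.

Lagrange interpolation formula:
P(x) = Σ yᵢ × Lᵢ(x)
where Lᵢ(x) = Π_{j≠i} (x - xⱼ)/(xᵢ - xⱼ)

L_0(-1.8) = (-1.8 - (-2))/(-3 - (-2)) × (-1.8 - (-1))/(-3 - (-1)) × (-1.8 - 0)/(-3 - 0) = -0.048000
L_1(-1.8) = (-1.8 - (-3))/(-2 - (-3)) × (-1.8 - (-1))/(-2 - (-1)) × (-1.8 - 0)/(-2 - 0) = 0.864000
L_2(-1.8) = (-1.8 - (-3))/(-1 - (-3)) × (-1.8 - (-2))/(-1 - (-2)) × (-1.8 - 0)/(-1 - 0) = 0.216000
L_3(-1.8) = (-1.8 - (-3))/(0 - (-3)) × (-1.8 - (-2))/(0 - (-2)) × (-1.8 - (-1))/(0 - (-1)) = -0.032000

P(-1.8) = (-1)×L_0(-1.8) + 12×L_1(-1.8) + 9×L_2(-1.8) + 6×L_3(-1.8)
P(-1.8) = 12.168000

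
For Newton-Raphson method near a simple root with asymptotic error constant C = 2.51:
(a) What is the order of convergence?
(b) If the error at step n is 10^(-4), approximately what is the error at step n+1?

(a) Newton-Raphson has quadratic (order 2) convergence near simple roots.
    This means |e_{n+1}| ≈ C|e_n|².

(b) With |e_n| = 10^(-4) and C = 2.51:
    |e_{n+1}| ≈ 2.51 × (10^(-4))² = 2.51 × 10^(-8)

(a) 2 (quadratic); (b) |e_{n+1}| ≈ 2.510e-08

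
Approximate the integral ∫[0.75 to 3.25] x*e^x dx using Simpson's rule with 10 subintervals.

f(x) = x*e^x
a = 0.75, b = 3.25, n = 10
h = (b - a)/n = 0.250000

Simpson's rule: (h/3)[f(x₀) + 4f(x₁) + 2f(x₂) + ... + f(xₙ)]

x_0 = 0.7500, f(x_0) = 1.587750, coefficient = 1
x_1 = 1.0000, f(x_1) = 2.718282, coefficient = 4
x_2 = 1.2500, f(x_2) = 4.362929, coefficient = 2
x_3 = 1.5000, f(x_3) = 6.722534, coefficient = 4
x_4 = 1.7500, f(x_4) = 10.070555, coefficient = 2
x_5 = 2.0000, f(x_5) = 14.778112, coefficient = 4
x_6 = 2.2500, f(x_6) = 21.347406, coefficient = 2
x_7 = 2.5000, f(x_7) = 30.456235, coefficient = 4
x_8 = 2.7500, f(x_8) = 43.017238, coefficient = 2
x_9 = 3.0000, f(x_9) = 60.256611, coefficient = 4
x_10 = 3.2500, f(x_10) = 83.818605, coefficient = 1

I ≈ (0.250000/3) × 702.729701 = 58.560808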